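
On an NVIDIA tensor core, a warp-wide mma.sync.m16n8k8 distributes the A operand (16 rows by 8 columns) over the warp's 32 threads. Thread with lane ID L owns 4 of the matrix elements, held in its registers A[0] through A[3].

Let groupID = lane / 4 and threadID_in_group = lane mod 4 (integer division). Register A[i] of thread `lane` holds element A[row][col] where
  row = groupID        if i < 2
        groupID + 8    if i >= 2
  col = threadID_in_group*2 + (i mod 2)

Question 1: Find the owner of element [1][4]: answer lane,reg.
r=1⇒gr=1,Rb=0  c=4⇒th=2,odd=0
L=1*4+2=6  i=0*2+0=0

6,0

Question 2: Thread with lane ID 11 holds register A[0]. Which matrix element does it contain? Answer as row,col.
L=11⇒gr=11>>2=2, th=11&3=3
[0]⇒row 2+0=2  col 3·2+0=6

2,6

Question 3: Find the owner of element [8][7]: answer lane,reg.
3,3

r: 8->gid=0,r8=1  c: 7->tid=3,i&1=1
L=0*4+3=3  i=1*2+1=3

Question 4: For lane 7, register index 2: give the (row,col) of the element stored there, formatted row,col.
L=7->gid=7>>2=1, tid=7&3=3
[2]->row 1+8=9  col 3·2+0=6

9,6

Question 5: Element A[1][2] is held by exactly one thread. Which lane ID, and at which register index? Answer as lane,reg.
5,0

r: 1->gid=1,r8=0  c: 2->tid=1,i&1=0
L=1*4+1=5  i=0*2+0=0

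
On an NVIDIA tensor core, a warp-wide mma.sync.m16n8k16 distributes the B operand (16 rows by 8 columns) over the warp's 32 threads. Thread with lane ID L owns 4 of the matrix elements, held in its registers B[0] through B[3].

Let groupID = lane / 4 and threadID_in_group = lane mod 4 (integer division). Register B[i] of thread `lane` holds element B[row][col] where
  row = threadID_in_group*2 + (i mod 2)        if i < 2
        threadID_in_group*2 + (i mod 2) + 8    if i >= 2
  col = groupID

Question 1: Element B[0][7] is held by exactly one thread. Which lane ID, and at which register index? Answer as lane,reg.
c=7⇒gr=7  r=0⇒Rb=0,th=0,odd=0
L=7*4+0=28  i=0*2+0=0

28,0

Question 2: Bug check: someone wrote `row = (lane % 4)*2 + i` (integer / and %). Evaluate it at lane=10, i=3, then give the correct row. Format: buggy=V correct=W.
buggy=7 correct=13

`(lane % 4)*2 + i`[10,3]->7
L=10->gid=10>>2=2, tid=10&3=2
[3]->row 2·2+1+8=13  col gid=2
row: 7 vs 13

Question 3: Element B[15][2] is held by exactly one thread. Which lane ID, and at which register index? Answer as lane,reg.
c=2⇒gr=2  r=15⇒Rb=1,th=3,odd=1
L=2*4+3=11  i=1*2+1=3

11,3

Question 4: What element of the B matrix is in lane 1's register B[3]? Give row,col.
11,0

lane 1->1/4=0, 1 mod 4=1
i=3  r:2·1+1+8->11  c:0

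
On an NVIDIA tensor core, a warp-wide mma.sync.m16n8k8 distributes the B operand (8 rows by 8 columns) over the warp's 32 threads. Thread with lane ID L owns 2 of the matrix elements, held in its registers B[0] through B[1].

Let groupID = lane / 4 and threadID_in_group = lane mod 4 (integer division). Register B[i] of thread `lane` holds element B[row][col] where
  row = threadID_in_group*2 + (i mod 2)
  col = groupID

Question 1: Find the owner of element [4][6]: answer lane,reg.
c=6->g=6  r=4->t=2,b0=0
L=6*4+2=26  i=0=0

26,0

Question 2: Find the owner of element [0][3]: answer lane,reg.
c: 3->gid=3  r: 0->tid=0,i&1=0
L=3*4+0=12  i=0=0

12,0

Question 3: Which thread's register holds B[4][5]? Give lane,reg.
c=5→G=5  r=4→T=2,p=0
L=5*4+2=22  i=0=0

22,0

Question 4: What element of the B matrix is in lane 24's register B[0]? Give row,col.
lane 24: g=6 (24/4), t=0 (24%4)
i=0: r=0*2+0=0, c=g=6

0,6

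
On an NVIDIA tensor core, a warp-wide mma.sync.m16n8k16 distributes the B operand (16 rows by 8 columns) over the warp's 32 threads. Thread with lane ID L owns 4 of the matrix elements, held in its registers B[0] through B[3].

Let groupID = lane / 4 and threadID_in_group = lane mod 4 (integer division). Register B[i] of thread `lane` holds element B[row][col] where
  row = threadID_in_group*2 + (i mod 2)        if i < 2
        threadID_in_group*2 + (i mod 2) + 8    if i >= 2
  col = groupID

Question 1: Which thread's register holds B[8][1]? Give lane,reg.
c:1=>grp=1  r:8=>rB=1,tig=0,lo=0
L=1*4+0=4  i=1*2+0=2

4,2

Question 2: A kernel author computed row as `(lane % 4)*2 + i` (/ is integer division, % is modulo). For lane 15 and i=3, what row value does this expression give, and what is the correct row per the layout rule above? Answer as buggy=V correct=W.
buggy=9 correct=15

`(lane % 4)*2 + i`[15,3]->9
lane 15: g=3 (15/4), t=3 (15%4)
i=3: r=3*2+1+8=15, c=g=3
row: 9 vs 15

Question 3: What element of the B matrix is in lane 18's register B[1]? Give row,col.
lane 18: g=4 (18/4), t=2 (18%4)
i=1: r=2*2+1+0=5, c=g=4

5,4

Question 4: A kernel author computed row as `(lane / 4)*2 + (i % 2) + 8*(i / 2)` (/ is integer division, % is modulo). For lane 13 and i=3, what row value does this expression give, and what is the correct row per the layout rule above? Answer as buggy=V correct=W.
buggy=15 correct=11

`(lane / 4)*2 + (i % 2) + 8*(i / 2)`[13,3]->15
lane 13: g=3 (13/4), t=1 (13%4)
i=3: r=1*2+1+8=11, c=g=3
row: 15 vs 11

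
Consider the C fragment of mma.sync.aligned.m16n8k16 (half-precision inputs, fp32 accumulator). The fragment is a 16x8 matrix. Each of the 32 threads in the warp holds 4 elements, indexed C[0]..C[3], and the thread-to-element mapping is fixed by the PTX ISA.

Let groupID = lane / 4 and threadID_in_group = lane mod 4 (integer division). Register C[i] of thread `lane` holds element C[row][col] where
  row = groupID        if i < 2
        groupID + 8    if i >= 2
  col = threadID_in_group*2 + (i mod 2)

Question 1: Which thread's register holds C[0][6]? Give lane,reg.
3,0

r: 0->gid=0,r8=0  c: 6->tid=3,i&1=0
L=0*4+3=3  i=0*2+0=0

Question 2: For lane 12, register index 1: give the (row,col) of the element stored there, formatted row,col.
lane 12->12/4=3, 12 mod 4=0
i=1  r:3+0->3  c:2·0+1->1

3,1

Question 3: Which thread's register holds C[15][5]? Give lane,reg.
r=15→G=7,rhi=1  c=5→T=2,p=1
L=7*4+2=30  i=1*2+1=3

30,3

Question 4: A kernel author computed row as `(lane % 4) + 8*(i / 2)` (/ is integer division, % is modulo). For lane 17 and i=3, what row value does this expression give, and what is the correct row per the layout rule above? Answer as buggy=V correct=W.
buggy=9 correct=12

`(lane % 4) + 8*(i / 2)`[17,3]⇒9
lane 17⇒17/4=4, 17 mod 4=1
i=3  r:4+8⇒12  c:2·1+1⇒3
row: 9 vs 12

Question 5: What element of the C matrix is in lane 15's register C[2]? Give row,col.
11,6

L=15->g=15>>2=3, t=15&3=3
[2]->row 3+8=11  col 3·2+0=6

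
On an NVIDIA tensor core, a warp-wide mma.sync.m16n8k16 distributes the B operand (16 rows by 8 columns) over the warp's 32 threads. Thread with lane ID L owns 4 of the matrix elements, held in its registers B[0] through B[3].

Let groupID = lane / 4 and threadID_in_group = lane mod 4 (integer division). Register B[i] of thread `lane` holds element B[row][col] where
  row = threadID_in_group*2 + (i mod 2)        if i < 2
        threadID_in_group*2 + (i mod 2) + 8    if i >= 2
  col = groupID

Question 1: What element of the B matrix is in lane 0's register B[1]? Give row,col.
0: grp=0,tig=0
[1] (0*2+1+0,0) = (1,0)

1,0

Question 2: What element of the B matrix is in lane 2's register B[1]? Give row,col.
5,0

lane 2: G=0 (2/4), T=2 (2%4)
i=1: r=2*2+1+0=5, c=G=0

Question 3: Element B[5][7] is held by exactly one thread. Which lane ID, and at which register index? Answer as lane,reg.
c=7⇒gr=7  r=5⇒Rb=0,th=2,odd=1
L=7*4+2=30  i=0*2+1=1

30,1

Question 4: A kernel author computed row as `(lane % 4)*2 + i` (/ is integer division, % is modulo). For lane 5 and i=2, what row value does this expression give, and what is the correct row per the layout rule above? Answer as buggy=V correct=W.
buggy=4 correct=10

`(lane % 4)*2 + i`[5,2]⇒4
L=5⇒gr=5>>2=1, th=5&3=1
[2]⇒row 1·2+0+8=10  col gr=1
row: 4 vs 10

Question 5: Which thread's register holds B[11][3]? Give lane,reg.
13,3

c=3⇒gr=3  r=11⇒Rb=1,th=1,odd=1
L=3*4+1=13  i=1*2+1=3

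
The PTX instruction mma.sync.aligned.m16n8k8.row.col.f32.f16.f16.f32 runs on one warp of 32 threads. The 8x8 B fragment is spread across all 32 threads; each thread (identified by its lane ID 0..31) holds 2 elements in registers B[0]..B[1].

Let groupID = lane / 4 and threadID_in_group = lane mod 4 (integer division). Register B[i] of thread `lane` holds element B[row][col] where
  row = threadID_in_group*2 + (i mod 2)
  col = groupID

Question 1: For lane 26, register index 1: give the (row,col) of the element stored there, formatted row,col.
lane 26=>26/4=6, 26 mod 4=2
i=1  r:2·2+1=>5  c:6

5,6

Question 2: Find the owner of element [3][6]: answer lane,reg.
c=6→G=6  r=3→T=1,p=1
L=6*4+1=25  i=1=1

25,1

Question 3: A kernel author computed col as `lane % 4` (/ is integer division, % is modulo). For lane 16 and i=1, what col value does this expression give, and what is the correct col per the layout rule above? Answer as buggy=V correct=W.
buggy=0 correct=4

`lane % 4`[16,1]→0
lane 16→16/4=4, 16 mod 4=0
i=1  r:2·0+1→1  c:4
col: 0 vs 4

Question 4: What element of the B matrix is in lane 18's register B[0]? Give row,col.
lane 18->18/4=4, 18 mod 4=2
i=0  r:2·2+0->4  c:4

4,4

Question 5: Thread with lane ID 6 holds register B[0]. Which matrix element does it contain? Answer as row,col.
4,1

L=6→G=6>>2=1, T=6&3=2
[0]→row 2·2+0=4  col G=1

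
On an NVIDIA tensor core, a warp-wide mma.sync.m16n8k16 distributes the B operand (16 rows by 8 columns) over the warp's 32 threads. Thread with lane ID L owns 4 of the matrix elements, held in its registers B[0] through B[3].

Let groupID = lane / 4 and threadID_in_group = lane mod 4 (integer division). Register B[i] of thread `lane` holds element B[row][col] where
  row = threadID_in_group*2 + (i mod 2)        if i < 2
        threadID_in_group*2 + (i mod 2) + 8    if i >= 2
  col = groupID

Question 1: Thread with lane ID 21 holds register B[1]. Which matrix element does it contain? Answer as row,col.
lane 21⇒21/4=5, 21 mod 4=1
i=1  r:2·1+1+0⇒3  c:5

3,5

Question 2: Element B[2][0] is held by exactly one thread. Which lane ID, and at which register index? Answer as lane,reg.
c=0->g=0  r=2->rb=0,t=1,b0=0
L=0*4+1=1  i=0*2+0=0

1,0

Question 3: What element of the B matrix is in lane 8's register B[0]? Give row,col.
0,2

lane 8->8/4=2, 8 mod 4=0
i=0  r:2·0+0+0->0  c:2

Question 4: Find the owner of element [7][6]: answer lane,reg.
c=6⇒gr=6  r=7⇒Rb=0,th=3,odd=1
L=6*4+3=27  i=0*2+1=1

27,1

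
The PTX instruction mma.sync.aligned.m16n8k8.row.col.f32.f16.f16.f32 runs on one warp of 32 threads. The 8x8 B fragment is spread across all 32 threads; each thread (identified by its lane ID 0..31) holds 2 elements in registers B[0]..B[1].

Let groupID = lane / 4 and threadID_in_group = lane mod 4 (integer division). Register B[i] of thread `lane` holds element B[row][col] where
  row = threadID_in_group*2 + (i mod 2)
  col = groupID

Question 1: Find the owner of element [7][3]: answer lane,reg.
c: 3->gid=3  r: 7->tid=3,i&1=1
L=3*4+3=15  i=1=1

15,1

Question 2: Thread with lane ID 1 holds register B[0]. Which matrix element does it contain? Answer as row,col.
1: gr=0,th=1
[0] (1*2+0,0) = (2,0)

2,0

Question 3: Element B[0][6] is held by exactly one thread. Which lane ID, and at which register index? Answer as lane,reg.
24,0

c:6=>grp=6  r:0=>tig=0,lo=0
L=6*4+0=24  i=0=0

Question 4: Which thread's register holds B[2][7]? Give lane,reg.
29,0

c=7⇒gr=7  r=2⇒th=1,odd=0
L=7*4+1=29  i=0=0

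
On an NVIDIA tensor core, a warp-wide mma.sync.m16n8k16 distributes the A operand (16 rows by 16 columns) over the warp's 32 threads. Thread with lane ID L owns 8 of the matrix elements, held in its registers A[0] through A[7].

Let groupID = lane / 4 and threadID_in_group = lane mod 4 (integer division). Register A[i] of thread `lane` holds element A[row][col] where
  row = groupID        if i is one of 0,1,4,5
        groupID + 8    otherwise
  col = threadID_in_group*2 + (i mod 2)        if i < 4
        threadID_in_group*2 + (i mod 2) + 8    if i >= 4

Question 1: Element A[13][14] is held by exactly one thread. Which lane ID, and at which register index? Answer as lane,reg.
23,6

r: 13->gid=5,r8=1  c: 14->c8=1,tid=3,i&1=0
L=5*4+3=23  i=1*4+1*2+0=6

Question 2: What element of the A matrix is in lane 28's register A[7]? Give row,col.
lane 28: g=7 (28/4), t=0 (28%4)
i=7: r=7+8=15, c=0*2+1+8=9

15,9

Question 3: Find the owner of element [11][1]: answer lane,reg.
12,3

r=11→G=3,rhi=1  c=1→chi=0,T=0,p=1
L=3*4+0=12  i=0*4+1*2+1=3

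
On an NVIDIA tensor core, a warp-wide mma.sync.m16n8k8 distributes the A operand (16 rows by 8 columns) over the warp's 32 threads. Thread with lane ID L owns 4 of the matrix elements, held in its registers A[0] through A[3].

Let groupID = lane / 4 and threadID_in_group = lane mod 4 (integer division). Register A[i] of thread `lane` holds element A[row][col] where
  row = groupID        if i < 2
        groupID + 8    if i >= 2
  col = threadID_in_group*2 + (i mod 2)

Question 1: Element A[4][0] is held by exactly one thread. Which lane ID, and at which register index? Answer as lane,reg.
r=4→G=4,rhi=0  c=0→T=0,p=0
L=4*4+0=16  i=0*2+0=0

16,0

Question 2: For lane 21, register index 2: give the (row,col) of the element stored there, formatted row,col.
21: grp=5,tig=1
[2] (5+8,1*2+0) = (13,2)

13,2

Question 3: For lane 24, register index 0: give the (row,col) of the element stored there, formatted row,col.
6,0

lane 24=>24/4=6, 24 mod 4=0
i=0  r:6+0=>6  c:2·0+0=>0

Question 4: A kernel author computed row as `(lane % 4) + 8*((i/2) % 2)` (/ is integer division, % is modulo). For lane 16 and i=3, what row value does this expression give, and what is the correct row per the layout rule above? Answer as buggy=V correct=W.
`(lane % 4) + 8*((i/2) % 2)`[16,3]->8
lane 16: g=4 (16/4), t=0 (16%4)
i=3: r=4+8=12, c=0*2+1=1
row: 8 vs 12

buggy=8 correct=12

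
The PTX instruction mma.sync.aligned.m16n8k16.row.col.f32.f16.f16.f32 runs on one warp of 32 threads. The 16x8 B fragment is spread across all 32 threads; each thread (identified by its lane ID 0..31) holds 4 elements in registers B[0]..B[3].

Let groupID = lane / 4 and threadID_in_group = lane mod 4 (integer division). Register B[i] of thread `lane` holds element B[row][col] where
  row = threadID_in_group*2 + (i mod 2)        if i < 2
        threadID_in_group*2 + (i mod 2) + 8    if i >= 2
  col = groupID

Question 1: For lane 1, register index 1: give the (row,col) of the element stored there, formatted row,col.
3,0

L=1→G=1>>2=0, T=1&3=1
[1]→row 1·2+1+0=3  col G=0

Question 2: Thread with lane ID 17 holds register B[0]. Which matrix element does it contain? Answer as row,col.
2,4

17: gr=4,th=1
[0] (1*2+0+0,4) = (2,4)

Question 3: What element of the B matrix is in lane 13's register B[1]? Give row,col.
3,3

lane 13: G=3 (13/4), T=1 (13%4)
i=1: r=1*2+1+0=3, c=G=3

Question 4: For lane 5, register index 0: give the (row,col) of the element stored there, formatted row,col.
5: g=1,t=1
[0] (1*2+0+0,1) = (2,1)

2,1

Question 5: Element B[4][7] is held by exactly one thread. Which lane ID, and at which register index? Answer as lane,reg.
30,0

c: 7->gid=7  r: 4->r8=0,tid=2,i&1=0
L=7*4+2=30  i=0*2+0=0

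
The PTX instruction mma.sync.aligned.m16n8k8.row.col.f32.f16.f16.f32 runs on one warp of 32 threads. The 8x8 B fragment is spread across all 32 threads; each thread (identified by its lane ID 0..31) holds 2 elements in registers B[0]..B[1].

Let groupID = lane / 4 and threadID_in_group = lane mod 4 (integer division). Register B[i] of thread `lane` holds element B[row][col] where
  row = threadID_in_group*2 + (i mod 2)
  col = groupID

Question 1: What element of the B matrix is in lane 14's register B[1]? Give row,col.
L=14⇒gr=14>>2=3, th=14&3=2
[1]⇒row 2·2+1=5  col gr=3

5,3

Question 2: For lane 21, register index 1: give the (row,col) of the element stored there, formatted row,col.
3,5

21: grp=5,tig=1
[1] (1*2+1,5) = (3,5)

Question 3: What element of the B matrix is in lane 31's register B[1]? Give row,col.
7,7

31: G=7,T=3
[1] (3*2+1,7) = (7,7)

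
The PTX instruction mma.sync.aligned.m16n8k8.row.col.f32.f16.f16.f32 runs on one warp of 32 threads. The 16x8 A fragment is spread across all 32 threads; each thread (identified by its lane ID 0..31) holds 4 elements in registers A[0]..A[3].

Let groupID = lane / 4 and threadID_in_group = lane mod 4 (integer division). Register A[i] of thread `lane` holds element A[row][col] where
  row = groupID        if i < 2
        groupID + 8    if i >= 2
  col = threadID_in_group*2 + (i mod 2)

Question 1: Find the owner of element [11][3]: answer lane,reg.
r:11=>grp=3,rB=1  c:3=>tig=1,lo=1
L=3*4+1=13  i=1*2+1=3

13,3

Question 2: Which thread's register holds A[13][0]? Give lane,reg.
20,2

r=13->g=5,rb=1  c=0->t=0,b0=0
L=5*4+0=20  i=1*2+0=2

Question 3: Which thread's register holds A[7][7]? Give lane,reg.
31,1

r=7→G=7,rhi=0  c=7→T=3,p=1
L=7*4+3=31  i=0*2+1=1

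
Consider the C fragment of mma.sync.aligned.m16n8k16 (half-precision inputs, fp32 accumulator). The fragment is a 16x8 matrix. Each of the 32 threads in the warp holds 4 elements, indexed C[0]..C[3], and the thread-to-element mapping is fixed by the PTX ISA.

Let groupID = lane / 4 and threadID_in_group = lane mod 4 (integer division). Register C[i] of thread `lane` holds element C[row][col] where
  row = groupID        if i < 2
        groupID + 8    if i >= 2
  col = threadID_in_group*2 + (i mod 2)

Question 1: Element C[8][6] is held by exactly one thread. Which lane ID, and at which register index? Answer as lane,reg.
r:8=>grp=0,rB=1  c:6=>tig=3,lo=0
L=0*4+3=3  i=1*2+0=2

3,2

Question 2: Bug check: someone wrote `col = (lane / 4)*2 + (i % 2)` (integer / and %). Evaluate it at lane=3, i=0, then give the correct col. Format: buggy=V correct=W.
buggy=0 correct=6

`(lane / 4)*2 + (i % 2)`[3,0]=>0
L=3=>grp=3>>2=0, tig=3&3=3
[0]=>row 0+0=0  col 3·2+0=6
col: 0 vs 6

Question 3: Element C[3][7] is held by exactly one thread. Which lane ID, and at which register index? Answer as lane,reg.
r:3=>grp=3,rB=0  c:7=>tig=3,lo=1
L=3*4+3=15  i=0*2+1=1

15,1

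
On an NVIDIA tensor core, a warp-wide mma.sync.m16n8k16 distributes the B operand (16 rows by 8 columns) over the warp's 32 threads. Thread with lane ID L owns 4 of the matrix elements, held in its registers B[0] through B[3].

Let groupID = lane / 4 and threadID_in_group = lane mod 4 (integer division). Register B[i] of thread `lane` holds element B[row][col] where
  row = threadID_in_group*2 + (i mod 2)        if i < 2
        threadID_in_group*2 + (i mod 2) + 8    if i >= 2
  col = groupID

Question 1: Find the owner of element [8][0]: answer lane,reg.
0,2

c: 0->gid=0  r: 8->r8=1,tid=0,i&1=0
L=0*4+0=0  i=1*2+0=2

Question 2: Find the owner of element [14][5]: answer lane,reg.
23,2

c=5→G=5  r=14→rhi=1,T=3,p=0
L=5*4+3=23  i=1*2+0=2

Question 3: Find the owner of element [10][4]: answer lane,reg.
c:4=>grp=4  r:10=>rB=1,tig=1,lo=0
L=4*4+1=17  i=1*2+0=2

17,2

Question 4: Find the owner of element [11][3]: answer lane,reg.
c: 3->gid=3  r: 11->r8=1,tid=1,i&1=1
L=3*4+1=13  i=1*2+1=3

13,3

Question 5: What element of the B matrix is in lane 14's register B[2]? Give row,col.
lane 14=>14/4=3, 14 mod 4=2
i=2  r:2·2+0+8=>12  c:3

12,3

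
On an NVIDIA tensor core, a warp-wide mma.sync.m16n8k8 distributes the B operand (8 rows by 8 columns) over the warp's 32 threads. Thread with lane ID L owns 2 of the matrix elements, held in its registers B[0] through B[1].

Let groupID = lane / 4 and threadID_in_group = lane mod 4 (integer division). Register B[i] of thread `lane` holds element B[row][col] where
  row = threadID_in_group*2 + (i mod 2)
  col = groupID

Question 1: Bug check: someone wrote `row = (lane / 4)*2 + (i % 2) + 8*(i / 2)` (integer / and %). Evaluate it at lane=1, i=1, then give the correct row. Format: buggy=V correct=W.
buggy=1 correct=3

`(lane / 4)*2 + (i % 2) + 8*(i / 2)`[1,1]=>1
lane 1: grp=0 (1/4), tig=1 (1%4)
i=1: r=1*2+1=3, c=grp=0
row: 1 vs 3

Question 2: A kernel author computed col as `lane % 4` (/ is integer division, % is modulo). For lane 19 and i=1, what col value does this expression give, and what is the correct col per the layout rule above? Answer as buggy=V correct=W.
buggy=3 correct=4

`lane % 4`[19,1]->3
L=19->g=19>>2=4, t=19&3=3
[1]->row 3·2+1=7  col g=4
col: 3 vs 4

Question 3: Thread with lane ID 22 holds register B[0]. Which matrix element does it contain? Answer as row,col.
lane 22=>22/4=5, 22 mod 4=2
i=0  r:2·2+0=>4  c:5

4,5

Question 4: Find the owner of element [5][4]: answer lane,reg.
c=4→G=4  r=5→T=2,p=1
L=4*4+2=18  i=1=1

18,1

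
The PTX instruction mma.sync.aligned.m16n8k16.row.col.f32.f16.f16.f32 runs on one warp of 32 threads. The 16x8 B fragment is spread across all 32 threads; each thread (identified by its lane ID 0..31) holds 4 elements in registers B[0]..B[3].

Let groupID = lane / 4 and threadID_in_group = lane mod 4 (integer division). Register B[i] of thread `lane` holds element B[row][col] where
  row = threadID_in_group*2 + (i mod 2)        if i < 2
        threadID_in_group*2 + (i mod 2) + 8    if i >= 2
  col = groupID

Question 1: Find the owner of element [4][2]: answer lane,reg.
c: 2->gid=2  r: 4->r8=0,tid=2,i&1=0
L=2*4+2=10  i=0*2+0=0

10,0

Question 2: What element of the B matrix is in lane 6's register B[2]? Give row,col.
6: G=1,T=2
[2] (2*2+0+8,1) = (12,1)

12,1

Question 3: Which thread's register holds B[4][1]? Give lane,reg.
c: 1->gid=1  r: 4->r8=0,tid=2,i&1=0
L=1*4+2=6  i=0*2+0=0

6,0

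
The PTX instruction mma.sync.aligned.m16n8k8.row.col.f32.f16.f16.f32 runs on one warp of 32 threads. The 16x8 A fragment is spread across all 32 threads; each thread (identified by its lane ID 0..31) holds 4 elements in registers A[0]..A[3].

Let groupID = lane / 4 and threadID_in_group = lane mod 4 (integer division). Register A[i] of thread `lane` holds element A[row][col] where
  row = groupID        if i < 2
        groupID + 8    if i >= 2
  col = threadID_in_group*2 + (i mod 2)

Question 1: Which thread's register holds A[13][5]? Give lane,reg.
22,3

r=13⇒gr=5,Rb=1  c=5⇒th=2,odd=1
L=5*4+2=22  i=1*2+1=3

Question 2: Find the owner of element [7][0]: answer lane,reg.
28,0

r=7⇒gr=7,Rb=0  c=0⇒th=0,odd=0
L=7*4+0=28  i=0*2+0=0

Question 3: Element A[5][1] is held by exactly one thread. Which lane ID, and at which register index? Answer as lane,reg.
r: 5->gid=5,r8=0  c: 1->tid=0,i&1=1
L=5*4+0=20  i=0*2+1=1

20,1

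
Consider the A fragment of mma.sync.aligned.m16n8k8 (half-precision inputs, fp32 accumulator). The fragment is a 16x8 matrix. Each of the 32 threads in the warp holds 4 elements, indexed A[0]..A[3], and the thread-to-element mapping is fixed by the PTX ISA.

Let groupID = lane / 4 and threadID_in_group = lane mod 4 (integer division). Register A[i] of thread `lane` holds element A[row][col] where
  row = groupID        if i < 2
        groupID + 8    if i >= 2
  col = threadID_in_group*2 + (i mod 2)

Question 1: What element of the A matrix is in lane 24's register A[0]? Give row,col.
6,0

24: gr=6,th=0
[0] (6+0,0*2+0) = (6,0)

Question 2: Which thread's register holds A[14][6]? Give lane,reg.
27,2

r=14⇒gr=6,Rb=1  c=6⇒th=3,odd=0
L=6*4+3=27  i=1*2+0=2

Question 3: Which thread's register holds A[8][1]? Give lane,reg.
0,3

r:8=>grp=0,rB=1  c:1=>tig=0,lo=1
L=0*4+0=0  i=1*2+1=3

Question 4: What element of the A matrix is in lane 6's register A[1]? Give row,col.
lane 6->6/4=1, 6 mod 4=2
i=1  r:1+0->1  c:2·2+1->5

1,5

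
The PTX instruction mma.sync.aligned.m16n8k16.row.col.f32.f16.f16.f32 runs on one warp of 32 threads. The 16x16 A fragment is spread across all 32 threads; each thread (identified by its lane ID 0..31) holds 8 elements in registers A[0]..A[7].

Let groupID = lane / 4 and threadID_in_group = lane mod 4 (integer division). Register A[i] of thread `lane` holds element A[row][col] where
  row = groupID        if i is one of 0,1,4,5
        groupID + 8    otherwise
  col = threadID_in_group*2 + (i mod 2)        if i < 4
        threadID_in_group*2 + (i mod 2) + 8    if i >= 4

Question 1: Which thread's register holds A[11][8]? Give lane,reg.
r=11->g=3,rb=1  c=8->cb=1,t=0,b0=0
L=3*4+0=12  i=1*4+1*2+0=6

12,6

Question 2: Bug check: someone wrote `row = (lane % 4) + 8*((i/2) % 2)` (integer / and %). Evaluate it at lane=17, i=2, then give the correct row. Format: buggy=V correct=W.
`(lane % 4) + 8*((i/2) % 2)`[17,2]⇒9
17: gr=4,th=1
[2] (4+8,1*2+0+0) = (12,2)
row: 9 vs 12

buggy=9 correct=12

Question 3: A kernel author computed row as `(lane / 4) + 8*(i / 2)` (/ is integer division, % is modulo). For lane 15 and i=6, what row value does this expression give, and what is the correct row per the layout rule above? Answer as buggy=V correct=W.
buggy=27 correct=11

`(lane / 4) + 8*(i / 2)`[15,6]->27
15: g=3,t=3
[6] (3+8,3*2+0+8) = (11,14)
row: 27 vs 11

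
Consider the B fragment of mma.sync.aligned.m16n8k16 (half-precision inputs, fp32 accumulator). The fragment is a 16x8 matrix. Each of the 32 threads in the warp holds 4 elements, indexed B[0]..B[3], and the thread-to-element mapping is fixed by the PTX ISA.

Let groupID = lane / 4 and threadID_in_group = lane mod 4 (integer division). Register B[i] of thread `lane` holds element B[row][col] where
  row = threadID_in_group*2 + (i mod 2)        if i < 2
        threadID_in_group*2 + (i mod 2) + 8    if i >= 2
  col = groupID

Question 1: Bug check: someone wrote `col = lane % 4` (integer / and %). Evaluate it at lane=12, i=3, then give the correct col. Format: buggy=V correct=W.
buggy=0 correct=3

`lane % 4`[12,3]→0
L=12→G=12>>2=3, T=12&3=0
[3]→row 0·2+1+8=9  col G=3
col: 0 vs 3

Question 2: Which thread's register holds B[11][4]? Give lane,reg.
17,3

c:4=>grp=4  r:11=>rB=1,tig=1,lo=1
L=4*4+1=17  i=1*2+1=3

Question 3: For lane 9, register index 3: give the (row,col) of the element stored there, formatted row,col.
L=9=>grp=9>>2=2, tig=9&3=1
[3]=>row 1·2+1+8=11  col grp=2

11,2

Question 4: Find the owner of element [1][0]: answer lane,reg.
0,1

c=0→G=0  r=1→rhi=0,T=0,p=1
L=0*4+0=0  i=0*2+1=1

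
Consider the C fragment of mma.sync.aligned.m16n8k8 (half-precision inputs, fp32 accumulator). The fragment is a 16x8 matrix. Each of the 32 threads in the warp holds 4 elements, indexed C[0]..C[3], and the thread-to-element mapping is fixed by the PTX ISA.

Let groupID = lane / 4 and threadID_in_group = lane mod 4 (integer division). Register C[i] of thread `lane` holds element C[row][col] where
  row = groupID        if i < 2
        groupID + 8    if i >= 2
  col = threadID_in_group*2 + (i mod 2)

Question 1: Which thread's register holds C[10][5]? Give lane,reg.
10,3

r=10→G=2,rhi=1  c=5→T=2,p=1
L=2*4+2=10  i=1*2+1=3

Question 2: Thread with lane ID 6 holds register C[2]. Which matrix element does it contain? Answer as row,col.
9,4

lane 6: g=1 (6/4), t=2 (6%4)
i=2: r=1+8=9, c=2*2+0=4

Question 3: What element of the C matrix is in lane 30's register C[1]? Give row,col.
7,5

L=30=>grp=30>>2=7, tig=30&3=2
[1]=>row 7+0=7  col 2·2+1=5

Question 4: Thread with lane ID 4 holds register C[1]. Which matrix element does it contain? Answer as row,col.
lane 4: gid=1 (4/4), tid=0 (4%4)
i=1: r=1+0=1, c=0*2+1=1

1,1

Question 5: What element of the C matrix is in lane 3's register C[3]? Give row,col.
3: grp=0,tig=3
[3] (0+8,3*2+1) = (8,7)

8,7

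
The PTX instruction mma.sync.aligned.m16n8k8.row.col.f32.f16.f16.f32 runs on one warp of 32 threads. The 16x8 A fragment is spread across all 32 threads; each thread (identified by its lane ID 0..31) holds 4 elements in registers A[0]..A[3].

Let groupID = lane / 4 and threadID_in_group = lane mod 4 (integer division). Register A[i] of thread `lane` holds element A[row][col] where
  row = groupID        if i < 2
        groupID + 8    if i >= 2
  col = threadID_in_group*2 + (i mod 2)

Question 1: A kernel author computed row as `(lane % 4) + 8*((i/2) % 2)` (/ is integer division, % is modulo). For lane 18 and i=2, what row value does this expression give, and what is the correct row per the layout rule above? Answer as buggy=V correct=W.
buggy=10 correct=12

`(lane % 4) + 8*((i/2) % 2)`[18,2]->10
lane 18: gid=4 (18/4), tid=2 (18%4)
i=2: r=4+8=12, c=2*2+0=4
row: 10 vs 12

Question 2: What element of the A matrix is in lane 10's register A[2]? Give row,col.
10,4

10: g=2,t=2
[2] (2+8,2*2+0) = (10,4)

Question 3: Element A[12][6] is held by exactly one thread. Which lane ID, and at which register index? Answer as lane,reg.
19,2

r=12→G=4,rhi=1  c=6→T=3,p=0
L=4*4+3=19  i=1*2+0=2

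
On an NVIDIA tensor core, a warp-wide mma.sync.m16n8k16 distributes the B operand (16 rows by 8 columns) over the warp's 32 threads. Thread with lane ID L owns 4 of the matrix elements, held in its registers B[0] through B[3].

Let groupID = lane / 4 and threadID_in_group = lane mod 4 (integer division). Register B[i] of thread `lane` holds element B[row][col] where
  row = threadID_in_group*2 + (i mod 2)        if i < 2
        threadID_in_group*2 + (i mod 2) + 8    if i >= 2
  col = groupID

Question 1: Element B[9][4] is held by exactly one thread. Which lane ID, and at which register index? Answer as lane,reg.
16,3

c=4->g=4  r=9->rb=1,t=0,b0=1
L=4*4+0=16  i=1*2+1=3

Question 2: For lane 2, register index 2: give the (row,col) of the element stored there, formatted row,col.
L=2⇒gr=2>>2=0, th=2&3=2
[2]⇒row 2·2+0+8=12  col gr=0

12,0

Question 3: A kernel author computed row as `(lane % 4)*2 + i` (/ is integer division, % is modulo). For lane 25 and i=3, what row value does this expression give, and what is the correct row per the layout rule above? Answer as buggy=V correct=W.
buggy=5 correct=11

`(lane % 4)*2 + i`[25,3]=>5
L=25=>grp=25>>2=6, tig=25&3=1
[3]=>row 1·2+1+8=11  col grp=6
row: 5 vs 11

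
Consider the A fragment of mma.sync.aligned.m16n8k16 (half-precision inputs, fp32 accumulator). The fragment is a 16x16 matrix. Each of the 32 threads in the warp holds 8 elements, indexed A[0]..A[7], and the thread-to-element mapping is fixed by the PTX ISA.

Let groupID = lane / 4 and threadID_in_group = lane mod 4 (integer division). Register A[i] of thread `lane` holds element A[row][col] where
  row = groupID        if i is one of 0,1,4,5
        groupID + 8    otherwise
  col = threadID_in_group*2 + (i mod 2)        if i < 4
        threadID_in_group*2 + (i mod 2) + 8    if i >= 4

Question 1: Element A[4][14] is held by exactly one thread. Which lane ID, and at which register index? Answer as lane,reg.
19,4

r: 4->gid=4,r8=0  c: 14->c8=1,tid=3,i&1=0
L=4*4+3=19  i=1*4+0*2+0=4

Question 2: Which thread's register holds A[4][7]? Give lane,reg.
r=4⇒gr=4,Rb=0  c=7⇒Cb=0,th=3,odd=1
L=4*4+3=19  i=0*4+0*2+1=1

19,1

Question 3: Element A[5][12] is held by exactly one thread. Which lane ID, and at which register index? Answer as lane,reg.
22,4

r: 5->gid=5,r8=0  c: 12->c8=1,tid=2,i&1=0
L=5*4+2=22  i=1*4+0*2+0=4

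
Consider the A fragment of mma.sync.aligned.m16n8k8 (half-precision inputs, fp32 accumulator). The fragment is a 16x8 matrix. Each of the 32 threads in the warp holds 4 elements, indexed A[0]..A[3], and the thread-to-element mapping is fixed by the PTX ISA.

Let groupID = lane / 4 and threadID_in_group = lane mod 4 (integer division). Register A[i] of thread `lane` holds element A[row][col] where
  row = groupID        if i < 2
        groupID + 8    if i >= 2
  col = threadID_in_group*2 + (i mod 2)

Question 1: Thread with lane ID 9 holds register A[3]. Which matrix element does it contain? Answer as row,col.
lane 9→9/4=2, 9 mod 4=1
i=3  r:2+8→10  c:2·1+1→3

10,3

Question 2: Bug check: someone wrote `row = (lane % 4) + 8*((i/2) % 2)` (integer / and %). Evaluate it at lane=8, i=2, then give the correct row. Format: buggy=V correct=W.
buggy=8 correct=10

`(lane % 4) + 8*((i/2) % 2)`[8,2]⇒8
8: gr=2,th=0
[2] (2+8,0*2+0) = (10,0)
row: 8 vs 10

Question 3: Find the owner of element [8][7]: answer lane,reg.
r=8->g=0,rb=1  c=7->t=3,b0=1
L=0*4+3=3  i=1*2+1=3

3,3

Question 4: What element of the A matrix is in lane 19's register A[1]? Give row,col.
4,7

lane 19⇒19/4=4, 19 mod 4=3
i=1  r:4+0⇒4  c:2·3+1⇒7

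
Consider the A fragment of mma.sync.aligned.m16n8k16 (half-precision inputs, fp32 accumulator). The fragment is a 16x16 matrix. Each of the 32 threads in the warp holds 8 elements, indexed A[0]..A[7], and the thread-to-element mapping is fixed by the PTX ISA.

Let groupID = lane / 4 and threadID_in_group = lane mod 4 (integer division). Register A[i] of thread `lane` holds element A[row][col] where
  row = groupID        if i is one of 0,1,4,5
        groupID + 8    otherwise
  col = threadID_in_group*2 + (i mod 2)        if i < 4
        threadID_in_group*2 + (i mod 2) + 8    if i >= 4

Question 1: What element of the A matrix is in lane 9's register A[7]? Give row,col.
10,11

L=9->gid=9>>2=2, tid=9&3=1
[7]->row 2+8=10  col 1·2+1+8=11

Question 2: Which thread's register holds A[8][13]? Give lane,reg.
2,7

r=8→G=0,rhi=1  c=13→chi=1,T=2,p=1
L=0*4+2=2  i=1*4+1*2+1=7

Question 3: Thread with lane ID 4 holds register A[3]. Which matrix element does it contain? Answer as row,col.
L=4->g=4>>2=1, t=4&3=0
[3]->row 1+8=9  col 0·2+1+0=1

9,1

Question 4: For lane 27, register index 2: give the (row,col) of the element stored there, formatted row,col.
lane 27->27/4=6, 27 mod 4=3
i=2  r:6+8->14  c:2·3+0+0->6

14,6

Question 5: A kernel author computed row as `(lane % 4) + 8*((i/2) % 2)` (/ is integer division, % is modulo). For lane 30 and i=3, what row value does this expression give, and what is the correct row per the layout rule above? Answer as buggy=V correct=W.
`(lane % 4) + 8*((i/2) % 2)`[30,3]->10
30: g=7,t=2
[3] (7+8,2*2+1+0) = (15,5)
row: 10 vs 15

buggy=10 correct=15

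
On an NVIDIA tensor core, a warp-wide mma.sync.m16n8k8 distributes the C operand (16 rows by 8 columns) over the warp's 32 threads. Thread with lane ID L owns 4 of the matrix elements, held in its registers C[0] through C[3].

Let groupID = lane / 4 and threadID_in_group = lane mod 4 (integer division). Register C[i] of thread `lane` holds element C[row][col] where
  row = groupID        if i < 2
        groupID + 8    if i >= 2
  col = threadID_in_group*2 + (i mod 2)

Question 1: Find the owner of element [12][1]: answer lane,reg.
16,3

r=12->g=4,rb=1  c=1->t=0,b0=1
L=4*4+0=16  i=1*2+1=3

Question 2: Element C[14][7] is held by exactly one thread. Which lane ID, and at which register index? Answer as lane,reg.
27,3

r=14→G=6,rhi=1  c=7→T=3,p=1
L=6*4+3=27  i=1*2+1=3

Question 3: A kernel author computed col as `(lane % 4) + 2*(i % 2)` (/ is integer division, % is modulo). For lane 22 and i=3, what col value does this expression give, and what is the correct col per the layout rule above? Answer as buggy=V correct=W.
buggy=4 correct=5

`(lane % 4) + 2*(i % 2)`[22,3]->4
lane 22->22/4=5, 22 mod 4=2
i=3  r:5+8->13  c:2·2+1->5
col: 4 vs 5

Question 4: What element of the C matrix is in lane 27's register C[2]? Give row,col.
lane 27->27/4=6, 27 mod 4=3
i=2  r:6+8->14  c:2·3+0->6

14,6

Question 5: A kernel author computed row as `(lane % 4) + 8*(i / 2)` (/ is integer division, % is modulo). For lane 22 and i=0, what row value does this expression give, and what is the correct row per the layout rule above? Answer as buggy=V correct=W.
buggy=2 correct=5

`(lane % 4) + 8*(i / 2)`[22,0]=>2
lane 22=>22/4=5, 22 mod 4=2
i=0  r:5+0=>5  c:2·2+0=>4
row: 2 vs 5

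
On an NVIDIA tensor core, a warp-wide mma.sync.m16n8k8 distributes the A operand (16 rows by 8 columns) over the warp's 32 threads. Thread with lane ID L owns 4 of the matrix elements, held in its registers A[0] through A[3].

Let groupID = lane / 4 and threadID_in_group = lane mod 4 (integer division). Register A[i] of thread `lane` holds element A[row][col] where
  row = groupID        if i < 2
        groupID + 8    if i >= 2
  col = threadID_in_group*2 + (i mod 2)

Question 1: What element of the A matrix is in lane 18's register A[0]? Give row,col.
4,4

lane 18: gr=4 (18/4), th=2 (18%4)
i=0: r=4+0=4, c=2*2+0=4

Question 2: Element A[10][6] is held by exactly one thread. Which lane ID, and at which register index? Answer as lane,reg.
r=10->g=2,rb=1  c=6->t=3,b0=0
L=2*4+3=11  i=1*2+0=2

11,2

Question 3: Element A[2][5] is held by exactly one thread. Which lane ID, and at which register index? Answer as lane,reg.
r=2->g=2,rb=0  c=5->t=2,b0=1
L=2*4+2=10  i=0*2+1=1

10,1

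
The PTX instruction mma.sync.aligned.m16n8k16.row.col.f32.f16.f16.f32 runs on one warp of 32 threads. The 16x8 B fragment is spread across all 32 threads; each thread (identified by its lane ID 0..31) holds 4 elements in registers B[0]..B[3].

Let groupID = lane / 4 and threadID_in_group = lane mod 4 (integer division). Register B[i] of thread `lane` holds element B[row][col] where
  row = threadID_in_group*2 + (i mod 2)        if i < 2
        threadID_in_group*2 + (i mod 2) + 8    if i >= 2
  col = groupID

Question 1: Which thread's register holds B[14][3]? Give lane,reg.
c:3=>grp=3  r:14=>rB=1,tig=3,lo=0
L=3*4+3=15  i=1*2+0=2

15,2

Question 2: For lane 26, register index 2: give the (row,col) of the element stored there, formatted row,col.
L=26=>grp=26>>2=6, tig=26&3=2
[2]=>row 2·2+0+8=12  col grp=6

12,6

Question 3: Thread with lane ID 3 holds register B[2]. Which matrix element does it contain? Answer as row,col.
L=3->gid=3>>2=0, tid=3&3=3
[2]->row 3·2+0+8=14  col gid=0

14,0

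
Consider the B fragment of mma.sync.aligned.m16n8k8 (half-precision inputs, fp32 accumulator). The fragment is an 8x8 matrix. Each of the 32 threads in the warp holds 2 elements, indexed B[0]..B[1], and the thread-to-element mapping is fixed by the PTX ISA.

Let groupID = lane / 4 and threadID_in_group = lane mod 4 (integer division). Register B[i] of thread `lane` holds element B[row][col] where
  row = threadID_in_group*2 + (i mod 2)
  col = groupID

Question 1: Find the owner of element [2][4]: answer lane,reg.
17,0

c: 4->gid=4  r: 2->tid=1,i&1=0
L=4*4+1=17  i=0=0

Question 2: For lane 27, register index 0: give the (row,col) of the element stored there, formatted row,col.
lane 27: grp=6 (27/4), tig=3 (27%4)
i=0: r=3*2+0=6, c=grp=6

6,6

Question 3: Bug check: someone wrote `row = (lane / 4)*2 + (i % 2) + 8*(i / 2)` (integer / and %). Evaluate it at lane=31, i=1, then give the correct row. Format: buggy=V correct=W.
`(lane / 4)*2 + (i % 2) + 8*(i / 2)`[31,1]->15
L=31->gid=31>>2=7, tid=31&3=3
[1]->row 3·2+1=7  col gid=7
row: 15 vs 7

buggy=15 correct=7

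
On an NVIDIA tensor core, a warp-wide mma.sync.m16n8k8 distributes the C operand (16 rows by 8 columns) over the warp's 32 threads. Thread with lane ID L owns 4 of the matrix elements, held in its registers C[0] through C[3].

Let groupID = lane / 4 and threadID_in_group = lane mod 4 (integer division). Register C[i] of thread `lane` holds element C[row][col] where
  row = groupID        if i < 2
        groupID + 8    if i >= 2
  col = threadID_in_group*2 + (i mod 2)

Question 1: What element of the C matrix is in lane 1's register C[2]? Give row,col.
8,2

lane 1: gr=0 (1/4), th=1 (1%4)
i=2: r=0+8=8, c=1*2+0=2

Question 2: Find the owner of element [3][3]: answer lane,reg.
r=3⇒gr=3,Rb=0  c=3⇒th=1,odd=1
L=3*4+1=13  i=0*2+1=1

13,1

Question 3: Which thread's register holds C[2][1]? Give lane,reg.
r: 2->gid=2,r8=0  c: 1->tid=0,i&1=1
L=2*4+0=8  i=0*2+1=1

8,1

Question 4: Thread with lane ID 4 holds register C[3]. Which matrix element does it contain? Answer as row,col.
L=4->gid=4>>2=1, tid=4&3=0
[3]->row 1+8=9  col 0·2+1=1

9,1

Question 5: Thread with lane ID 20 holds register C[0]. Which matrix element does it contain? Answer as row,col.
5,0

20: gr=5,th=0
[0] (5+0,0*2+0) = (5,0)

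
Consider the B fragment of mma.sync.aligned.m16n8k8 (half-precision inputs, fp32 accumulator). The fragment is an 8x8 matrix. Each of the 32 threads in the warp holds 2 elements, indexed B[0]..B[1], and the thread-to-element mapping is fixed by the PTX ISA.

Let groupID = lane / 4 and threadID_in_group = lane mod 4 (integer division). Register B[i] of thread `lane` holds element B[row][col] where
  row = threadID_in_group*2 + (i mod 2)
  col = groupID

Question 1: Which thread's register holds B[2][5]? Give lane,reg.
c=5→G=5  r=2→T=1,p=0
L=5*4+1=21  i=0=0

21,0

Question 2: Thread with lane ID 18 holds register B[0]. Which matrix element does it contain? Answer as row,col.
4,4

L=18->gid=18>>2=4, tid=18&3=2
[0]->row 2·2+0=4  col gid=4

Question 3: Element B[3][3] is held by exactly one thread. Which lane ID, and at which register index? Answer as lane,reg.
13,1

c=3→G=3  r=3→T=1,p=1
L=3*4+1=13  i=1=1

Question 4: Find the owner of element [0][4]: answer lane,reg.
c:4=>grp=4  r:0=>tig=0,lo=0
L=4*4+0=16  i=0=0

16,0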